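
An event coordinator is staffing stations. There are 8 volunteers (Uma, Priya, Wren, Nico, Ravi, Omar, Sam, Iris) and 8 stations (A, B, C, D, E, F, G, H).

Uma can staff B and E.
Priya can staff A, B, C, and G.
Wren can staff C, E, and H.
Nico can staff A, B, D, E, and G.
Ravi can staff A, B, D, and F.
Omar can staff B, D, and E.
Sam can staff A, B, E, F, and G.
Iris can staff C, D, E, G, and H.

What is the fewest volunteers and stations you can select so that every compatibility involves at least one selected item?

8

A maximum matching has 8 edges (e.g. Uma–B, Priya–C, Wren–H, Nico–E, Ravi–F, Omar–D, Sam–A, Iris–G).
By König's theorem the minimum vertex cover has the same size. One such cover is {Uma, Priya, Wren, Nico, Ravi, Omar, Sam, Iris}.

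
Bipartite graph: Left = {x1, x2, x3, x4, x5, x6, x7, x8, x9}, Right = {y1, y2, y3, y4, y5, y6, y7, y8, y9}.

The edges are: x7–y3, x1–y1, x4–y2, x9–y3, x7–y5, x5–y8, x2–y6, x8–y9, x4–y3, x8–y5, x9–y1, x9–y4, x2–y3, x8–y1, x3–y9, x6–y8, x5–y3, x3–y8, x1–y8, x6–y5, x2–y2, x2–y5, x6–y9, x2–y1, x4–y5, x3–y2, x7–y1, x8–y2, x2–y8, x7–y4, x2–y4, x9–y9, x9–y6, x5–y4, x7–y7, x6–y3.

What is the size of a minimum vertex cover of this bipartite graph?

The 9 edges x1–y8, x2–y4, x3–y9, x4–y2, x5–y3, x6–y5, x7–y7, x8–y1, x9–y6 form a matching, so any vertex cover needs at least 9 vertices (one per matched edge).
Conversely {x1, x2, x3, x4, x5, x6, x7, x8, x9} meets every edge and has exactly 9 vertices, so 9 is optimal.

9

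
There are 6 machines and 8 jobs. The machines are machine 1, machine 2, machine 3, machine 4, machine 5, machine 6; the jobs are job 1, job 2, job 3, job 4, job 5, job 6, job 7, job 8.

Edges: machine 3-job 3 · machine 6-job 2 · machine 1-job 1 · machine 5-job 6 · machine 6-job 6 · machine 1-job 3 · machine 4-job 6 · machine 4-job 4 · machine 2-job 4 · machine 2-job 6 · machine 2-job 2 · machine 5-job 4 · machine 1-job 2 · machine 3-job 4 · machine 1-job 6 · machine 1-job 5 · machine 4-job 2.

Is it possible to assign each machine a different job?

The set {machine 2, machine 4, machine 5, machine 6} has only 3 neighbours ({job 2, job 4, job 6}), so by Hall's theorem at most 5 of the 6 machines can be matched.
Hence no matching covers every machine.

No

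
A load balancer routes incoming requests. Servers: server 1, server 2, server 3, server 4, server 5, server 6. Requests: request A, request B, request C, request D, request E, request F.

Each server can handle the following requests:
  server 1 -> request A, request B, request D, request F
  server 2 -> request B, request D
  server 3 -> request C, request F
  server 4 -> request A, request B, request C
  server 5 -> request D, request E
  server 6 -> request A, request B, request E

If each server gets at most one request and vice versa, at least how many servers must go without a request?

0

For example, pair server 1–request A, server 2–request B, server 3–request F, server 4–request C, server 5–request D, server 6–request E.
This saturates every server, so 6 is the maximum.
That matches 6 of the 6, leaving 0 unmatched; no matching can do better.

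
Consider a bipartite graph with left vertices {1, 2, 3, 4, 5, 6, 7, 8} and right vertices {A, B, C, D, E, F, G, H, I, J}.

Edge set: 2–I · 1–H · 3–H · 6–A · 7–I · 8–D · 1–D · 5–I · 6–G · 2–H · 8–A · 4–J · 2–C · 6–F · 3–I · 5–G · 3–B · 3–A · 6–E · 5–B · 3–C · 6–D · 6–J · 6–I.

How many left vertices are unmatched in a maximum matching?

A valid assignment of size 8: 1-H, 2-C, 3-A, 4-J, 5-B, 6-G, 7-I, 8-D.
All 8 left vertices are matched, so no larger matching exists.
That matches 8 of the 8, leaving 0 unmatched; no matching can do better.

0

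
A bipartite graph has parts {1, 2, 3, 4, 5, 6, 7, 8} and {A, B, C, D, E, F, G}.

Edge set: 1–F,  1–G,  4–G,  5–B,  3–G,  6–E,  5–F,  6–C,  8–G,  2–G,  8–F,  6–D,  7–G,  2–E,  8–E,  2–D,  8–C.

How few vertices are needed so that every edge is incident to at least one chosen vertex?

{1, 2, 5, 6, 8, G} is a vertex cover of size 6: every edge has an endpoint in this set.
No smaller cover exists because 1–F, 2–D, 3–G, 5–B, 6–C, 8–E is a matching of size 6, and a cover must include an endpoint of each of these disjoint edges (König's theorem).

6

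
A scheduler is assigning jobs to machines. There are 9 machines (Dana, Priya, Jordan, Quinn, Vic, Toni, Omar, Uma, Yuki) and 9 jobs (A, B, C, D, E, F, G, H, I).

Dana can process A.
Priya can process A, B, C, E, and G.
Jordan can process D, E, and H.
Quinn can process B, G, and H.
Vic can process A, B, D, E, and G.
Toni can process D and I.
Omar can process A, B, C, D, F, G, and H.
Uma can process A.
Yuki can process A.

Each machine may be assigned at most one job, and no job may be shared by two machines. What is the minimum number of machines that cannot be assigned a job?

2

A valid assignment of size 7: Dana–A, Priya–E, Jordan–D, Quinn–H, Vic–B, Toni–I, Omar–G.
The set {Dana, Uma, Yuki} has only 1 neighbour ({A}), so by Hall's theorem at most 7 of the 9 machines can be matched.
That matches 7 of the 9, leaving 2 unmatched; no matching can do better.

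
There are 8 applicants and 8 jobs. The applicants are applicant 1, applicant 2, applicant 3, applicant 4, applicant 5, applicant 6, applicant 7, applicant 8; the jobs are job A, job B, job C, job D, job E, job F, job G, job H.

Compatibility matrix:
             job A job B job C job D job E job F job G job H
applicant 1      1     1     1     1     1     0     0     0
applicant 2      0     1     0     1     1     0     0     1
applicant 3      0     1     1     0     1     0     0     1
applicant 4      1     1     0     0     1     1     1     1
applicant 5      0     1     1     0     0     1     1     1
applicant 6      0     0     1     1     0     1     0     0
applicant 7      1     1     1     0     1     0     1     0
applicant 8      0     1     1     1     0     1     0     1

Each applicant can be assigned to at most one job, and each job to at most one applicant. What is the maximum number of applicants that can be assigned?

A valid assignment of size 8: applicant 1–job B, applicant 2–job D, applicant 3–job E, applicant 4–job H, applicant 5–job G, applicant 6–job C, applicant 7–job A, applicant 8–job F.
This saturates every applicant, so 8 is the maximum.

8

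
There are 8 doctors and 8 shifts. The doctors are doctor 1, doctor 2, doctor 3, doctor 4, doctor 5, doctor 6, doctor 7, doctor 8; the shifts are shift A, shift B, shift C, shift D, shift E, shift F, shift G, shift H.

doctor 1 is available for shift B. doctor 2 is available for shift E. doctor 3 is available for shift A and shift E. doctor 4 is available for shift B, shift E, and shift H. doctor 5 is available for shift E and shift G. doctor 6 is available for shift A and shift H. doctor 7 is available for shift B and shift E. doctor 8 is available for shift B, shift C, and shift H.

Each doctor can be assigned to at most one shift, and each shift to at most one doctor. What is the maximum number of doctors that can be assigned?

A valid assignment of size 6: doctor 1-shift B, doctor 2-shift E, doctor 3-shift A, doctor 4-shift H, doctor 5-shift G, doctor 8-shift C.
The set {doctor 1, doctor 2, doctor 3, doctor 4, doctor 6, doctor 7} has only 4 neighbours ({shift A, shift B, shift E, shift H}), so by Hall's theorem at most 6 of the 8 doctors can be matched.

6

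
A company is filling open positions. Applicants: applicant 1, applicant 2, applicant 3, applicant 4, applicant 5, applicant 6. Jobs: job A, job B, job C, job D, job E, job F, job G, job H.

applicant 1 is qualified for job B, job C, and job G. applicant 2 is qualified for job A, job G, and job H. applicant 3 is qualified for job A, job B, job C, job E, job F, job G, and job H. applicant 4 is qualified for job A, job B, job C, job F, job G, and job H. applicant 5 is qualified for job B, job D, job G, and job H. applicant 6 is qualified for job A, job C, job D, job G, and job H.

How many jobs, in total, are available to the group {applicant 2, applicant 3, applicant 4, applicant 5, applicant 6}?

8

The union of neighbours of {applicant 2, applicant 3, applicant 4, applicant 5, applicant 6} is {job A, job B, job C, job D, job E, job F, job G, job H}, which has 8 elements.
Since |N(S)| = 8 ≥ |S| = 5, Hall's condition holds for this subset.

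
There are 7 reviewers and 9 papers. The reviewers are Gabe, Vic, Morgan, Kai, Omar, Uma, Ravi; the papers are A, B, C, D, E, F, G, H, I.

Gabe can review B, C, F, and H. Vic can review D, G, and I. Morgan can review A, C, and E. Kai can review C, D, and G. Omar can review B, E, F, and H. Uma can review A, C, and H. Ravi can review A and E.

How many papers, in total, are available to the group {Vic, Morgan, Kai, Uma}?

The union of neighbours of {Vic, Morgan, Kai, Uma} is {A, C, D, E, G, H, I}, which has 7 elements.
Since |N(S)| = 7 ≥ |S| = 4, Hall's condition holds for this subset.

7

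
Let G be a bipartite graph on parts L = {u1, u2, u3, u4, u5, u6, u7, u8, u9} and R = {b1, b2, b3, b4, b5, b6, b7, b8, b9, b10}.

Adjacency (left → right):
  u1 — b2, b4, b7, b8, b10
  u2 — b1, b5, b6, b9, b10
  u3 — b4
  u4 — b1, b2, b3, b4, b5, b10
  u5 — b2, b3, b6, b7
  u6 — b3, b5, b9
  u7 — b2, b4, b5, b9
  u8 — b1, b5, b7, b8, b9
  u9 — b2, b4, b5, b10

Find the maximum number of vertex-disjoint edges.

For example, pair u1-b7, u2-b1, u3-b4, u4-b2, u5-b6, u6-b3, u7-b9, u8-b8, u9-b5.
This saturates every left vertex, so 9 is the maximum.

9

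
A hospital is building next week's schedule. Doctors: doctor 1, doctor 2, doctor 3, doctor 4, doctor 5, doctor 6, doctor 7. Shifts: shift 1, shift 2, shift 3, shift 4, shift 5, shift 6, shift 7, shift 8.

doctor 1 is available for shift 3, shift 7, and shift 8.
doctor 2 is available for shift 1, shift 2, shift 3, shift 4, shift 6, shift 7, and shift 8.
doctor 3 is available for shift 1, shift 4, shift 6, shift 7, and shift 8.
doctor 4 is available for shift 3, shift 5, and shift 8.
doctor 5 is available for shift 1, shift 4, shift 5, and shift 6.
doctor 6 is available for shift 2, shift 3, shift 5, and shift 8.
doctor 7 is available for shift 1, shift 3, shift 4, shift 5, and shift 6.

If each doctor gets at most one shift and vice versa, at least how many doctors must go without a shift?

0

A valid assignment of size 7: doctor 1-shift 7, doctor 2-shift 4, doctor 3-shift 6, doctor 4-shift 8, doctor 5-shift 1, doctor 6-shift 3, doctor 7-shift 5.
All 7 doctors are matched, so no larger matching exists.
That matches 7 of the 7, leaving 0 unmatched; no matching can do better.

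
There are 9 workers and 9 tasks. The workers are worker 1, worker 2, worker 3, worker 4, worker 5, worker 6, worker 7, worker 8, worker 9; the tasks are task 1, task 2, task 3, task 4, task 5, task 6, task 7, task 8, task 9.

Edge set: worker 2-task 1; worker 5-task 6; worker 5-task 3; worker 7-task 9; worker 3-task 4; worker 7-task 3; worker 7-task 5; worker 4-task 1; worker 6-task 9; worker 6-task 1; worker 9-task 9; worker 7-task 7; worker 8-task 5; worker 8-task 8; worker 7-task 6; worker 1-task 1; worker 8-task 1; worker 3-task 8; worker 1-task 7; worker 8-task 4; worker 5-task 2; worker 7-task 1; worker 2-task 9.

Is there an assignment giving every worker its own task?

The set {worker 2, worker 4, worker 6, worker 9} has only 2 neighbours ({task 1, task 9}), so by Hall's theorem at most 7 of the 9 workers can be matched.
Hence no matching covers every worker.

No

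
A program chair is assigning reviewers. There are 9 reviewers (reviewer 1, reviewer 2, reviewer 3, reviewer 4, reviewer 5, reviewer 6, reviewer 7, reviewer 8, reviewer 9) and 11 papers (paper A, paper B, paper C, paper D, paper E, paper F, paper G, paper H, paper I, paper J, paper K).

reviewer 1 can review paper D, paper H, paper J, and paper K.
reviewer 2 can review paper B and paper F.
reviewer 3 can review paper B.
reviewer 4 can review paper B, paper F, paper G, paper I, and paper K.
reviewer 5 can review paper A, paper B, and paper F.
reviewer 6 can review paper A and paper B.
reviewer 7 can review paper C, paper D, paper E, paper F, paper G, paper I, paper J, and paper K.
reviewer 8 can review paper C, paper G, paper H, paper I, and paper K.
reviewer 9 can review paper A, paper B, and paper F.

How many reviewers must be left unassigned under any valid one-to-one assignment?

2

A valid assignment of size 7: reviewer 1→paper D, reviewer 2→paper F, reviewer 3→paper B, reviewer 4→paper G, reviewer 5→paper A, reviewer 7→paper K, reviewer 8→paper I.
The set {reviewer 2, reviewer 3, reviewer 5, reviewer 6, reviewer 9} has only 3 neighbours ({paper A, paper B, paper F}), so by Hall's theorem at most 7 of the 9 reviewers can be matched.
That matches 7 of the 9, leaving 2 unmatched; no matching can do better.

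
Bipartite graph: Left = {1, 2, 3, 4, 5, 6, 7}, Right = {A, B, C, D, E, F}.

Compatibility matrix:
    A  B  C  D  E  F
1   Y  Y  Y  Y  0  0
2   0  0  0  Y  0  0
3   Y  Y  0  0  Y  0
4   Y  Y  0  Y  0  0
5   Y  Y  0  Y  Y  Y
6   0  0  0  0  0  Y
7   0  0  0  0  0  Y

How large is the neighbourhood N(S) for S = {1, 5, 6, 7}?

The union of neighbours of {1, 5, 6, 7} is {A, B, C, D, E, F}, which has 6 elements.
Since |N(S)| = 6 ≥ |S| = 4, Hall's condition holds for this subset.

6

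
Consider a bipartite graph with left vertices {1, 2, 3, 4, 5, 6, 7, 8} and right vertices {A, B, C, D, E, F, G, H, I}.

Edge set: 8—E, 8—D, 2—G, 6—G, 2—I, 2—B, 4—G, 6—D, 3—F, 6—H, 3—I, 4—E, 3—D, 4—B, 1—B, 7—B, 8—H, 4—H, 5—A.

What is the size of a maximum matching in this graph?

For example, pair 1→B, 2→I, 3→F, 4→G, 5→A, 6→D, 8→E.
The set {1, 7} has only 1 neighbour ({B}), so by Hall's theorem at most 7 of the 8 left vertices can be matched.

7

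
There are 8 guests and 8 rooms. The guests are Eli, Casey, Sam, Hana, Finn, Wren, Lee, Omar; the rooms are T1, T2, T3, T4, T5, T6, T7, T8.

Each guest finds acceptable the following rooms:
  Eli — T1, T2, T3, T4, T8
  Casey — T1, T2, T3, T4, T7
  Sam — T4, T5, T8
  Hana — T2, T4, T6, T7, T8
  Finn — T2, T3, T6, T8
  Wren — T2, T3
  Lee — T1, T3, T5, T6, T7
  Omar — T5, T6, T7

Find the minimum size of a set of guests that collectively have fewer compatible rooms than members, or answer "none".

A matching saturating every guest exists, for instance Eli→T4, Casey→T1, Sam→T8, Hana→T6, Finn→T2, Wren→T3, Lee→T5, Omar→T7.
By Hall's marriage theorem, this means |N(S)| ≥ |S| for every subset S, so no violating subset exists.

none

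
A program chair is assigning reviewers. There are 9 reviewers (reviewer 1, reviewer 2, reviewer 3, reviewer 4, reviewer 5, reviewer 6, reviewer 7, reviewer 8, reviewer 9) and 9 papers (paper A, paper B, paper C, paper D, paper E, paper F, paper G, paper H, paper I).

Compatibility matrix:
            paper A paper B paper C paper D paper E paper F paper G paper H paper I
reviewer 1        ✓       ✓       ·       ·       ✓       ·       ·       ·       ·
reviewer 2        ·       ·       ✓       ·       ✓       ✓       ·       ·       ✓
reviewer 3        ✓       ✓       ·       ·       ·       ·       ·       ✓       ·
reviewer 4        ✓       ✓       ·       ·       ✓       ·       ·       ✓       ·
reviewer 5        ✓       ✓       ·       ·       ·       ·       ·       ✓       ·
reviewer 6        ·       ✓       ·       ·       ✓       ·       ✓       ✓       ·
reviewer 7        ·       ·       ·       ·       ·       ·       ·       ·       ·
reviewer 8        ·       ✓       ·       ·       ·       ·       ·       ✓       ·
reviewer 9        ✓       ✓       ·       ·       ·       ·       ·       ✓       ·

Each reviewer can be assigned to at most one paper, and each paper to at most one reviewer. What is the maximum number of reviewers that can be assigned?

6

A valid assignment of size 6: reviewer 1-paper E, reviewer 2-paper I, reviewer 3-paper H, reviewer 4-paper A, reviewer 5-paper B, reviewer 6-paper G.
The set {reviewer 1, reviewer 3, reviewer 4, reviewer 5, reviewer 7, reviewer 8, reviewer 9} has only 4 neighbours ({paper A, paper B, paper E, paper H}), so by Hall's theorem at most 6 of the 9 reviewers can be matched.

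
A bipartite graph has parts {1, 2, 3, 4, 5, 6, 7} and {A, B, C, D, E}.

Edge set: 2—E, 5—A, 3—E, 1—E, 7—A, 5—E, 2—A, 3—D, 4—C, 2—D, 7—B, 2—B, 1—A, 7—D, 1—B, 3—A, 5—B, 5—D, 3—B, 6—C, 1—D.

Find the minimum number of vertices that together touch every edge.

{A, B, C, D, E} is a vertex cover of size 5: every edge has an endpoint in this set.
No smaller cover exists because 1–A, 2–D, 3–E, 4–C, 5–B is a matching of size 5, and a cover must include an endpoint of each of these disjoint edges (König's theorem).

5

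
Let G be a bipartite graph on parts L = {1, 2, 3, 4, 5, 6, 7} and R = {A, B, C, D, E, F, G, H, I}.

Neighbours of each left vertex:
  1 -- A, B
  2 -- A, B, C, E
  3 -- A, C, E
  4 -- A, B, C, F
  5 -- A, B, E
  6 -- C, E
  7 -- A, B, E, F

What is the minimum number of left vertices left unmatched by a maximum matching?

One maximum matching: 1–A, 2–E, 3–C, 4–F, 5–B.
The set {1, 2, 3, 4, 5, 6, 7} has only 5 neighbours ({A, B, C, E, F}), so by Hall's theorem at most 5 of the 7 left vertices can be matched.
That matches 5 of the 7, leaving 2 unmatched; no matching can do better.

2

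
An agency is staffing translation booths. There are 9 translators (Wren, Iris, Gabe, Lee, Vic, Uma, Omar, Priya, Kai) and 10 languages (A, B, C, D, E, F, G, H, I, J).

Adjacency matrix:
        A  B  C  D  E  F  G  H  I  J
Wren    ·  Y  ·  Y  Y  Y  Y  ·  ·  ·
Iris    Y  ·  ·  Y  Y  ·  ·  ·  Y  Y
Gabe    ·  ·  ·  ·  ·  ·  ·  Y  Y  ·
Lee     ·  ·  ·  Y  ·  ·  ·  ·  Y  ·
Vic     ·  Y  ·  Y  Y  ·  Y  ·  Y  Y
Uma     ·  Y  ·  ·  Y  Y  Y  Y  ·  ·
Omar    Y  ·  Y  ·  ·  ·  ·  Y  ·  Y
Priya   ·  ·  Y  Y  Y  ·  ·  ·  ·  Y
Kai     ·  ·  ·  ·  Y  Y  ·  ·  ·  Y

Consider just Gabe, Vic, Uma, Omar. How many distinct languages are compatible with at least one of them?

10

The union of neighbours of {Gabe, Vic, Uma, Omar} is {A, B, C, D, E, F, G, H, I, J}, which has 10 elements.
Since |N(S)| = 10 ≥ |S| = 4, Hall's condition holds for this subset.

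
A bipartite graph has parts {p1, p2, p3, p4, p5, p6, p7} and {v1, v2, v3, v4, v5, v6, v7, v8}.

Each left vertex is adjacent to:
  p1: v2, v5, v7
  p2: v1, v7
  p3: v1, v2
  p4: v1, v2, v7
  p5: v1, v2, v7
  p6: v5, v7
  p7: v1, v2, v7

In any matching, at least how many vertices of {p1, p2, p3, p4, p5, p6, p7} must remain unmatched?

3

One maximum matching: p1-v5, p2-v7, p3-v1, p4-v2.
The set {p1, p2, p3, p4, p5, p6, p7} has only 4 neighbours ({v1, v2, v5, v7}), so by Hall's theorem at most 4 of the 7 left vertices can be matched.
That matches 4 of the 7, leaving 3 unmatched; no matching can do better.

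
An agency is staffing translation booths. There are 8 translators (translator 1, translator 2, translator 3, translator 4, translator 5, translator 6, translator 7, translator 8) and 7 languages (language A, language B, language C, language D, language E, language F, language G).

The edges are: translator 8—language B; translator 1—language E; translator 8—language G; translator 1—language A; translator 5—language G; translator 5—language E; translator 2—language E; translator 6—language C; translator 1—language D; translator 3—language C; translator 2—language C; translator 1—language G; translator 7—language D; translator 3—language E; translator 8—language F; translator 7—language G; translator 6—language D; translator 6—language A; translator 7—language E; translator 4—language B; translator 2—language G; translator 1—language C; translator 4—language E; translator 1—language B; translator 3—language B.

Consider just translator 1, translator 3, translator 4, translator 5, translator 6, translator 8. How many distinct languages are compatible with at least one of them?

The union of neighbours of {translator 1, translator 3, translator 4, translator 5, translator 6, translator 8} is {language A, language B, language C, language D, language E, language F, language G}, which has 7 elements.
Since |N(S)| = 7 ≥ |S| = 6, Hall's condition holds for this subset.

7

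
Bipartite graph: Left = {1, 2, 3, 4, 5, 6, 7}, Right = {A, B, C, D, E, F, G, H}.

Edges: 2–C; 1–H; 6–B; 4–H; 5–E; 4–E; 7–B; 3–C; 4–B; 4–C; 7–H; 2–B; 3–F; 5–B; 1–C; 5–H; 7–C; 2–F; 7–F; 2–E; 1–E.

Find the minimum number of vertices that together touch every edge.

5

The 5 edges 1–H, 2–C, 3–F, 4–E, 5–B form a matching, so any vertex cover needs at least 5 vertices (one per matched edge).
Conversely {B, C, E, F, H} meets every edge and has exactly 5 vertices, so 5 is optimal.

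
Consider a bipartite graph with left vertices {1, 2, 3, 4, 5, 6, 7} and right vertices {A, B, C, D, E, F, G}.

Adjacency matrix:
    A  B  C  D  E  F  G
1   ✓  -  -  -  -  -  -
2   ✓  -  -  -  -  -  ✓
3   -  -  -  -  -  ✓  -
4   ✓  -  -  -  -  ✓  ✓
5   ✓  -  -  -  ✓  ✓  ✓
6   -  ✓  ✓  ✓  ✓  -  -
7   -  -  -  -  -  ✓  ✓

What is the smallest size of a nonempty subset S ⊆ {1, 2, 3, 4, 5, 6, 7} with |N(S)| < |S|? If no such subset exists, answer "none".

Take S = {1, 2, 3, 4}. Its neighbourhood is {A, F, G}, so |N(S)| = 3 < |S| = 4.
Every subset of size less than 4 has at least as many neighbours as members, so 4 is the minimum.

4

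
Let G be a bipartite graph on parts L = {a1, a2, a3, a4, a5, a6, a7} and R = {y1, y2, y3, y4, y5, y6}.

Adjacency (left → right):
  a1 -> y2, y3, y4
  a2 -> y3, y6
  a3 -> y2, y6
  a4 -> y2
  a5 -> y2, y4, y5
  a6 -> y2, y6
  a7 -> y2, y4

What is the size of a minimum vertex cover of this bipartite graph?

5

{a5, y2, y3, y4, y6} is a vertex cover of size 5: every edge has an endpoint in this set.
No smaller cover exists because a1–y4, a2–y3, a3–y6, a4–y2, a5–y5 is a matching of size 5, and a cover must include an endpoint of each of these disjoint edges (König's theorem).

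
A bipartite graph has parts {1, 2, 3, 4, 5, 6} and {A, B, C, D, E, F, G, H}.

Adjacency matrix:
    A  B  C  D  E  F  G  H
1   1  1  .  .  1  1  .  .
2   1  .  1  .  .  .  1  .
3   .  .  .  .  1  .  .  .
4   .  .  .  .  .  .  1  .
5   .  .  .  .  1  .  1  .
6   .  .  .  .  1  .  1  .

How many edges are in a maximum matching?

For example, pair 1-B, 2-C, 3-E, 4-G.
The set {3, 4, 5, 6} has only 2 neighbours ({E, G}), so by Hall's theorem at most 4 of the 6 left vertices can be matched.

4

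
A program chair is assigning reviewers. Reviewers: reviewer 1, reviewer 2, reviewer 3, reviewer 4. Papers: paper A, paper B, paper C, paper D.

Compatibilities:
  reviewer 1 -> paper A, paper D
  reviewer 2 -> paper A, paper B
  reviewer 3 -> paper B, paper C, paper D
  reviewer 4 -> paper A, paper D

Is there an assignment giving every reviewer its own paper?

For example, pair reviewer 1–paper A, reviewer 2–paper B, reviewer 3–paper C, reviewer 4–paper D.
All 4 reviewers are covered.

Yes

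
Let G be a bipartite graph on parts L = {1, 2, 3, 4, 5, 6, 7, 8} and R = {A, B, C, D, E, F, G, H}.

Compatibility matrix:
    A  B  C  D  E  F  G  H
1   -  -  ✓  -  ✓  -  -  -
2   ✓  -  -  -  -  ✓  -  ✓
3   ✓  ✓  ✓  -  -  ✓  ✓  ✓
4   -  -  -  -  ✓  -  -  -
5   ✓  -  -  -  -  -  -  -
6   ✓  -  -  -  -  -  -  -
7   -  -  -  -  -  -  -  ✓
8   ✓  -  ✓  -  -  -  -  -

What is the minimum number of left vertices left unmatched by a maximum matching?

For example, pair 1→C, 2→F, 3→G, 4→E, 5→A, 7→H.
The set {1, 4, 5, 6, 8} has only 3 neighbours ({A, C, E}), so by Hall's theorem at most 6 of the 8 left vertices can be matched.
That matches 6 of the 8, leaving 2 unmatched; no matching can do better.

2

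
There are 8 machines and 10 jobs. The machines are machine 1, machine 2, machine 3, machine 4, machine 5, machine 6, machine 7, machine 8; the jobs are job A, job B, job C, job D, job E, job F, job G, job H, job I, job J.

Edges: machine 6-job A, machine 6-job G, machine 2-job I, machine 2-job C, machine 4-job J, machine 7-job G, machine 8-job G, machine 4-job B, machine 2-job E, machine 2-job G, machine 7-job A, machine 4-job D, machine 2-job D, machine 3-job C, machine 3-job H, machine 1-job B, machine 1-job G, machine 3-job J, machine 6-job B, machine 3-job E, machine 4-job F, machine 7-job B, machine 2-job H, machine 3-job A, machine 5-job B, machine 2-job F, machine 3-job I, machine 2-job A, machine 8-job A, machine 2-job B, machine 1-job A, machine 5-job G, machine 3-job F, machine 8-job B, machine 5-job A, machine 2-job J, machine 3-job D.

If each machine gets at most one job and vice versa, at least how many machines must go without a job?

2

A valid assignment of size 6: machine 1–job B, machine 2–job D, machine 3–job F, machine 4–job J, machine 5–job G, machine 6–job A.
The set {machine 1, machine 5, machine 6, machine 7, machine 8} has only 3 neighbours ({job A, job B, job G}), so by Hall's theorem at most 6 of the 8 machines can be matched.
That matches 6 of the 8, leaving 2 unmatched; no matching can do better.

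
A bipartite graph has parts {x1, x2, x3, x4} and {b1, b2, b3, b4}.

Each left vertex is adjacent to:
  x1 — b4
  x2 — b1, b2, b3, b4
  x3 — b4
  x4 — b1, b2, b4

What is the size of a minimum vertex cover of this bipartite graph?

3

A maximum matching has 3 edges (e.g. x1–b4, x2–b3, x4–b2).
By König's theorem the minimum vertex cover has the same size. One such cover is {x2, x4, b4}.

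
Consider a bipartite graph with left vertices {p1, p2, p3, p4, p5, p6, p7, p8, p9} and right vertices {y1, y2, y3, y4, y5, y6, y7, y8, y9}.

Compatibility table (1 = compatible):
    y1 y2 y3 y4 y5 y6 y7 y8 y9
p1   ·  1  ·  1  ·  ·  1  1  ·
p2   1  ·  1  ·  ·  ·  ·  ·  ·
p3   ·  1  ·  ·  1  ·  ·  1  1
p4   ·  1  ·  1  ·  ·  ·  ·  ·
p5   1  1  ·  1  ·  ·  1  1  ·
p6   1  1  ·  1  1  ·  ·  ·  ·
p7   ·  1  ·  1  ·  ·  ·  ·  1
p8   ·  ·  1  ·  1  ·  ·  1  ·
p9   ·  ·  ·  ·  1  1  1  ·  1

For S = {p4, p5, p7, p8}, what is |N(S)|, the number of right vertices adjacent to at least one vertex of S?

The union of neighbours of {p4, p5, p7, p8} is {y1, y2, y3, y4, y5, y7, y8, y9}, which has 8 elements.
Since |N(S)| = 8 ≥ |S| = 4, Hall's condition holds for this subset.

8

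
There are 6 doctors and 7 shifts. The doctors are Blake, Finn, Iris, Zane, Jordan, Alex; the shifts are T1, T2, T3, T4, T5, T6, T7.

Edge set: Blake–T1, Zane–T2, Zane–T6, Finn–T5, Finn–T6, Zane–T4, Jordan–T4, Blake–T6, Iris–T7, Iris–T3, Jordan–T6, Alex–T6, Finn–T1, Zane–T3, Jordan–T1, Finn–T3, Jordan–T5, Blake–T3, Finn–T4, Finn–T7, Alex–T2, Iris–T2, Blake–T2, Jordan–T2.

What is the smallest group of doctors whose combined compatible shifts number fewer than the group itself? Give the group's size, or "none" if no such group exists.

A matching saturating every doctor exists, for instance Blake→T1, Finn→T7, Iris→T2, Zane→T4, Jordan→T5, Alex→T6.
By Hall's marriage theorem, this means |N(S)| ≥ |S| for every subset S, so no violating subset exists.

none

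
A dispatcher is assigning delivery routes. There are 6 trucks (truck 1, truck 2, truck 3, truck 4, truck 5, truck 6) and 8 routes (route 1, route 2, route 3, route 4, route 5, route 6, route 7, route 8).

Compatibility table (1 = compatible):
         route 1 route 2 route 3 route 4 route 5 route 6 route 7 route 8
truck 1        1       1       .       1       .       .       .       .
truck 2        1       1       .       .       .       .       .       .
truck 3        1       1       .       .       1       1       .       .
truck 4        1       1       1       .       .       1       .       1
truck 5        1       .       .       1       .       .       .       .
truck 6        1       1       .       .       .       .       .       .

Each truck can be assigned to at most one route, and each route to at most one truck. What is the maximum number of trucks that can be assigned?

For example, pair truck 1–route 2, truck 2–route 1, truck 3–route 6, truck 4–route 3, truck 5–route 4.
The set {truck 1, truck 2, truck 5, truck 6} has only 3 neighbours ({route 1, route 2, route 4}), so by Hall's theorem at most 5 of the 6 trucks can be matched.

5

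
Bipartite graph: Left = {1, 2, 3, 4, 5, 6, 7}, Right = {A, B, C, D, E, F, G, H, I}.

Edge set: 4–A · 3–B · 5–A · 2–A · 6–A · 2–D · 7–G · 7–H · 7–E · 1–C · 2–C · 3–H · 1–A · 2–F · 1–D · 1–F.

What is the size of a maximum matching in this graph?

5

A valid assignment of size 5: 1–C, 2–F, 3–B, 4–A, 7–E.
The set {4, 5, 6} has only 1 neighbour ({A}), so by Hall's theorem at most 5 of the 7 left vertices can be matched.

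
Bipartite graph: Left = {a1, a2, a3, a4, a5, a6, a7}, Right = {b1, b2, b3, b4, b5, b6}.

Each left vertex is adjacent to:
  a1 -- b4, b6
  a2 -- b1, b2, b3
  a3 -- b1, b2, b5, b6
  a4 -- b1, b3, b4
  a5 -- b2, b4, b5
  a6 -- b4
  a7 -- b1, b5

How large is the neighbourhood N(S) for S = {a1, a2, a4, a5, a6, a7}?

6

The union of neighbours of {a1, a2, a4, a5, a6, a7} is {b1, b2, b3, b4, b5, b6}, which has 6 elements.
Since |N(S)| = 6 ≥ |S| = 6, Hall's condition holds for this subset.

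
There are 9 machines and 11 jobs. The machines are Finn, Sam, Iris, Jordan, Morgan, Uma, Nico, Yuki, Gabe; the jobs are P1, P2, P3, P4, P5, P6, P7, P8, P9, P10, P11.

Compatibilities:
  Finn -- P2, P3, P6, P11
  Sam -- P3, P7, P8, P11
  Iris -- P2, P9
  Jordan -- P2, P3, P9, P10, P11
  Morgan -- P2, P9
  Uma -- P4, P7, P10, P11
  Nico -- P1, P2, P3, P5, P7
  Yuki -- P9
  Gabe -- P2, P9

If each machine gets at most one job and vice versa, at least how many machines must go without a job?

A valid assignment of size 7: Finn-P6, Sam-P11, Iris-P2, Jordan-P3, Morgan-P9, Uma-P7, Nico-P1.
The set {Iris, Morgan, Yuki, Gabe} has only 2 neighbours ({P2, P9}), so by Hall's theorem at most 7 of the 9 machines can be matched.
That matches 7 of the 9, leaving 2 unmatched; no matching can do better.

2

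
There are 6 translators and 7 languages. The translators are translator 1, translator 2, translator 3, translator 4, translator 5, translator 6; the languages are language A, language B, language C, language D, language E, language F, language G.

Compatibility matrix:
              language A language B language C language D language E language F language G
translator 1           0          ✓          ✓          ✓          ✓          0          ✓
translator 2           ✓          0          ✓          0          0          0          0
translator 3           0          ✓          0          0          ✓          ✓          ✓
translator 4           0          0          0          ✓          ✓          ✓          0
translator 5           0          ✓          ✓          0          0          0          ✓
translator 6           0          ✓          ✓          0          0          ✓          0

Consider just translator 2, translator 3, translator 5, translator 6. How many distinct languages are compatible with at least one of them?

6

The union of neighbours of {translator 2, translator 3, translator 5, translator 6} is {language A, language B, language C, language E, language F, language G}, which has 6 elements.
Since |N(S)| = 6 ≥ |S| = 4, Hall's condition holds for this subset.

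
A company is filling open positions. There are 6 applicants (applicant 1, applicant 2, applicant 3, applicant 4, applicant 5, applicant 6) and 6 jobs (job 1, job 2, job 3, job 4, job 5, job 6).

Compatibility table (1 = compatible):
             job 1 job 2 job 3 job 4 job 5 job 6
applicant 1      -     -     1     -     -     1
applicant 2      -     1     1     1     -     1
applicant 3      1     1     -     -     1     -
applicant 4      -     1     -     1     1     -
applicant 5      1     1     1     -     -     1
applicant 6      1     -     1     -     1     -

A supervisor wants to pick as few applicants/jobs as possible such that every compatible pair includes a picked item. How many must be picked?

6

{applicant 1, applicant 2, applicant 3, applicant 4, applicant 5, applicant 6} is a vertex cover of size 6: every edge has an endpoint in this set.
No smaller cover exists because applicant 1–job 6, applicant 2–job 2, applicant 3–job 5, applicant 4–job 4, applicant 5–job 1, applicant 6–job 3 is a matching of size 6, and a cover must include an endpoint of each of these disjoint edges (König's theorem).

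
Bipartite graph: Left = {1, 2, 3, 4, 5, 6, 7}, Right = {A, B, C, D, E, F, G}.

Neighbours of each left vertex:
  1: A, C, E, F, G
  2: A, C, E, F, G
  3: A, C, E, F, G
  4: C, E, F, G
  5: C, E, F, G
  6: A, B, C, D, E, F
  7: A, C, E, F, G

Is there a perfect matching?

The set {1, 2, 3, 4, 5, 7} has only 5 neighbours ({A, C, E, F, G}), so by Hall's theorem at most 6 of the 7 left vertices can be matched.
Hence no matching covers every left vertex.

No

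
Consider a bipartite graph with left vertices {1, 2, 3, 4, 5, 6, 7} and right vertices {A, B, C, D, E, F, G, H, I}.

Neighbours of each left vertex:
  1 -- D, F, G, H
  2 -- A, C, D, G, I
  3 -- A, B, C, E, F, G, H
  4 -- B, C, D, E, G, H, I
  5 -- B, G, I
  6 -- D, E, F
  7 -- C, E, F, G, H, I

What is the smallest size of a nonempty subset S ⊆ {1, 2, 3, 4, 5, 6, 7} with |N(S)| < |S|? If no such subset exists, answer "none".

A matching saturating every left vertex exists, for instance 1→F, 2→A, 3→H, 4→E, 5→B, 6→D, 7→G.
By Hall's marriage theorem, this means |N(S)| ≥ |S| for every subset S, so no violating subset exists.

none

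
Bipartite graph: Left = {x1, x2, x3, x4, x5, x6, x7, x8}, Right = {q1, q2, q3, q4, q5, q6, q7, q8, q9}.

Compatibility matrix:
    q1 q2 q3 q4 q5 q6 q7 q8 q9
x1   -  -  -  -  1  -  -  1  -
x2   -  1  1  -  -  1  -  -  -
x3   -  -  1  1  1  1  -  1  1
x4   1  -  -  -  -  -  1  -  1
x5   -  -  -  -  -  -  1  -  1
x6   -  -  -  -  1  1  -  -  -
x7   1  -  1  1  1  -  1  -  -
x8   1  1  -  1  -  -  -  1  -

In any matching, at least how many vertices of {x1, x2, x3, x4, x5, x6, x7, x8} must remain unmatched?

A valid assignment of size 8: x1→q5, x2→q2, x3→q9, x4→q1, x5→q7, x6→q6, x7→q4, x8→q8.
This saturates every left vertex, so 8 is the maximum.
That matches 8 of the 8, leaving 0 unmatched; no matching can do better.

0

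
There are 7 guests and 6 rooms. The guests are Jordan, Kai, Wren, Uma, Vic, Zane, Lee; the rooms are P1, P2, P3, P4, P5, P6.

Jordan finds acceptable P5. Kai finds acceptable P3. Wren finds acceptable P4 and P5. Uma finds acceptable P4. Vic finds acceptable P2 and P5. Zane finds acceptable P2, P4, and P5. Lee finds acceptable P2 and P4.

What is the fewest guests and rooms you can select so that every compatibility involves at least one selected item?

{Kai, P2, P4, P5} is a vertex cover of size 4: every edge has an endpoint in this set.
No smaller cover exists because Jordan–P5, Kai–P3, Wren–P4, Vic–P2 is a matching of size 4, and a cover must include an endpoint of each of these disjoint edges (König's theorem).

4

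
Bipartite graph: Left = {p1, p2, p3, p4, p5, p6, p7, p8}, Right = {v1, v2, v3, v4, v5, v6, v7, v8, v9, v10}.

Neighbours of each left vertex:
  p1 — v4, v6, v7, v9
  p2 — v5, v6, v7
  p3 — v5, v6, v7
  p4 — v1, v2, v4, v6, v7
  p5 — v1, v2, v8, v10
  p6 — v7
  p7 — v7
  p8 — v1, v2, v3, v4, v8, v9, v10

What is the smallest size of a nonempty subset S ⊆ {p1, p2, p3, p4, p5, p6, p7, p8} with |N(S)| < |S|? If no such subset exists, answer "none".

Take S = {p6, p7}. Its neighbourhood is {v7}, so |N(S)| = 1 < |S| = 2.
No single vertex violates Hall's condition since each has at least one neighbour, so 2 is the minimum.

2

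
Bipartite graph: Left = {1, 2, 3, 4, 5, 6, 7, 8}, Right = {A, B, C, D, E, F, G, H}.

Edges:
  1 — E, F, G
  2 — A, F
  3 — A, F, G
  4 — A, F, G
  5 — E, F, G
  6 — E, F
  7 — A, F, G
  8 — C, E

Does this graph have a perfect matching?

No

The set {1, 2, 3, 4, 5, 6, 7} has only 4 neighbours ({A, E, F, G}), so by Hall's theorem at most 5 of the 8 left vertices can be matched.
Hence no matching covers every left vertex.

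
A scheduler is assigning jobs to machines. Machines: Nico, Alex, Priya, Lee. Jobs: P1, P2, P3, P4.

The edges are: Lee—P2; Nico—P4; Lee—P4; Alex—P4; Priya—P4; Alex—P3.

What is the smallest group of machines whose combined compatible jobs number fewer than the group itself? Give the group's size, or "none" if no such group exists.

2

Take S = {Nico, Priya}. Its neighbourhood is {P4}, so |N(S)| = 1 < |S| = 2.
No single vertex violates Hall's condition since each has at least one neighbour, so 2 is the minimum.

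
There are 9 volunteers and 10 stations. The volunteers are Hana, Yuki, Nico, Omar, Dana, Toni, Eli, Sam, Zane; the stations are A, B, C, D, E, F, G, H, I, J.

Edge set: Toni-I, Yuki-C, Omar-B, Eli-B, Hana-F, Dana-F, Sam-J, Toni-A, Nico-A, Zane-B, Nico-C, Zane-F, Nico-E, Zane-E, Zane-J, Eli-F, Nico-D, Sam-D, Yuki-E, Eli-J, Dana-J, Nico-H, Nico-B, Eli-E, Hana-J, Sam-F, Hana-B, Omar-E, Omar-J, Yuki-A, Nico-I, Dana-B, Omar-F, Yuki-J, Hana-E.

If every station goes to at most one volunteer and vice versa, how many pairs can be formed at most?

8

A valid assignment of size 8: Hana-J, Yuki-C, Nico-A, Omar-E, Dana-F, Toni-I, Eli-B, Sam-D.
The set {Hana, Omar, Dana, Eli, Zane} has only 4 neighbours ({B, E, F, J}), so by Hall's theorem at most 8 of the 9 volunteers can be matched.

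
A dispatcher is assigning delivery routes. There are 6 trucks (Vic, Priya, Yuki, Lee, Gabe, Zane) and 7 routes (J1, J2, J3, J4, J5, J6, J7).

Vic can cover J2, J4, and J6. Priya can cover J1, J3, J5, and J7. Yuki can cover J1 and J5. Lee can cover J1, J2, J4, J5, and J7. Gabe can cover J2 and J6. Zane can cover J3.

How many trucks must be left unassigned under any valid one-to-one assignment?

0

For example, pair Vic-J4, Priya-J7, Yuki-J5, Lee-J2, Gabe-J6, Zane-J3.
This saturates every truck, so 6 is the maximum.
That matches 6 of the 6, leaving 0 unmatched; no matching can do better.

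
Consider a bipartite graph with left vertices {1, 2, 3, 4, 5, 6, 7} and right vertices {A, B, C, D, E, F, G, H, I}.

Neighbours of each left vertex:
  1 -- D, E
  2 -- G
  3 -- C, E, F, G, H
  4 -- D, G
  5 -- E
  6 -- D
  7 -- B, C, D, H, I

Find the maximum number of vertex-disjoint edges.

5

A valid assignment of size 5: 1→E, 2→G, 3→F, 4→D, 7→H.
The set {1, 2, 4, 5, 6} has only 3 neighbours ({D, E, G}), so by Hall's theorem at most 5 of the 7 left vertices can be matched.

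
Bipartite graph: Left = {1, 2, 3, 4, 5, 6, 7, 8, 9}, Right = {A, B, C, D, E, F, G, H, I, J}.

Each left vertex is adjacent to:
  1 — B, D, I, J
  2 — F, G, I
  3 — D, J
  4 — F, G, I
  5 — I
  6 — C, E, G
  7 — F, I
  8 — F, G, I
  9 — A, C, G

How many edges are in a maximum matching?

A valid assignment of size 7: 1-B, 2-G, 3-J, 4-F, 5-I, 6-E, 9-C.
The set {2, 4, 5, 7, 8} has only 3 neighbours ({F, G, I}), so by Hall's theorem at most 7 of the 9 left vertices can be matched.

7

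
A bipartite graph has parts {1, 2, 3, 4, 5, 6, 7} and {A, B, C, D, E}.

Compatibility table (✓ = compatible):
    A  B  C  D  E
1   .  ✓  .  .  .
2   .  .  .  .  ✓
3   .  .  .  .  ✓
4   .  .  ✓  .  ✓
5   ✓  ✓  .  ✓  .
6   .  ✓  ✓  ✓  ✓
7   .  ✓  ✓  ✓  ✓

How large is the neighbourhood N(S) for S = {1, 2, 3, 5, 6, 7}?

5

The union of neighbours of {1, 2, 3, 5, 6, 7} is {A, B, C, D, E}, which has 5 elements.
Since |N(S)| = 5 < |S| = 6, Hall's condition fails for this subset.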